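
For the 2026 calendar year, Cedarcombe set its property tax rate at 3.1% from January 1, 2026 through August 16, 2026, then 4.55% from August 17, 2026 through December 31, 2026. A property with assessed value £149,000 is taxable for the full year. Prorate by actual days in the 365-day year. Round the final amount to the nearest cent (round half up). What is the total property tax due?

£5,429.93

January 1 – August 16, 2026: 228 days at 3.1% → £149,000 × 3.1% × 228/365 = £2,885.2932
August 17 – December 31, 2026: 137 days at 4.55% → £149,000 × 4.55% × 137/365 = £2,544.6342
Total = £5,429.9274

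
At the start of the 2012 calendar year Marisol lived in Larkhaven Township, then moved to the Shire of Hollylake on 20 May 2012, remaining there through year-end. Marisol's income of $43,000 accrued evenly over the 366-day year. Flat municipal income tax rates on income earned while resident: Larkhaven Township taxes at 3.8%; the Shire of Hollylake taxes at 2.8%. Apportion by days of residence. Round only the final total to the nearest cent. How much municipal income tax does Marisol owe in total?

$1,368.48

Larkhaven Township, 1 January – 19 May 2012: 140 days → $43,000 × 3.8% × 140/366 = $625.0273
The Shire of Hollylake, 20 May – 31 December 2012: 226 days → $43,000 × 2.8% × 226/366 = $743.4536
Total = $1,368.4809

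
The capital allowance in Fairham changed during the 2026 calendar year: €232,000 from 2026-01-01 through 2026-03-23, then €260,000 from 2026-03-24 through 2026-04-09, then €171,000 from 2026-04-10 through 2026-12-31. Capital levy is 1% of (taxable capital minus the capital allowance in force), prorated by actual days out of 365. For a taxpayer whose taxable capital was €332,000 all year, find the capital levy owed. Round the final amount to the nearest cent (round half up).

€1,431.51

2026-01-01 to 2026-03-23: 82 days, exemption €232,000 → (€332,000 − €232,000) × 1% × 82/365 = €224.6575
2026-03-24 to 2026-04-09: 17 days, exemption €260,000 → (€332,000 − €260,000) × 1% × 17/365 = €33.5342
2026-04-10 to 2026-12-31: 266 days, exemption €171,000 → (€332,000 − €171,000) × 1% × 266/365 = €1,173.3151
Total = €1,431.5068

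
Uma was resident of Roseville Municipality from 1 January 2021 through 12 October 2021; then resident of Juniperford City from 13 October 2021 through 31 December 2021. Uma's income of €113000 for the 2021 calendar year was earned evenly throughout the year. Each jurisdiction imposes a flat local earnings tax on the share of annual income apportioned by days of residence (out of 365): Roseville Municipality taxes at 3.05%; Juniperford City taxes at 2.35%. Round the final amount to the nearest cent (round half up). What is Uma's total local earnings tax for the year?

€3273.13

Roseville Municipality, 1 January – 12 October 2021: 285 days → €113000 × 3.05% × 285/365 = €2691.1027
Juniperford City, 13 October – 31 December 2021: 80 days → €113000 × 2.35% × 80/365 = €582.0274
Total = €3273.1301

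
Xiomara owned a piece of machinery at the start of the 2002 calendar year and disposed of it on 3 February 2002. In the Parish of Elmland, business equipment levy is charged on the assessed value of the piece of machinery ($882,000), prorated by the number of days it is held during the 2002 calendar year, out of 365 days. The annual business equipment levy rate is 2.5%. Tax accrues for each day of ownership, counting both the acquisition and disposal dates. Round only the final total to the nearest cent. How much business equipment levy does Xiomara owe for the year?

Days held (1 January – 3 February 2002): 34 out of 365
Tax = $882,000 × 2.5% × 34/365 = $2,053.9726

$2,053.97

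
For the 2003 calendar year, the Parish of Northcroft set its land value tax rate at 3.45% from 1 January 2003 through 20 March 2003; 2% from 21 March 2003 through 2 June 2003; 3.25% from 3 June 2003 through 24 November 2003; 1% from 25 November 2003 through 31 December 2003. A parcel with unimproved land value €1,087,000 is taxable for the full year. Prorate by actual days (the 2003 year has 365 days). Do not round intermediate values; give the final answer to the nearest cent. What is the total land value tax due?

€30,564.06

1 January – 20 March 2003: 79 days at 3.45% → €1,087,000 × 3.45% × 79/365 = €8,116.7630
21 March – 2 June 2003: 74 days at 2% → €1,087,000 × 2% × 74/365 = €4,407.5616
3 June – 24 November 2003: 175 days at 3.25% → €1,087,000 × 3.25% × 175/365 = €16,937.8425
25 November – 31 December 2003: 37 days at 1% → €1,087,000 × 1% × 37/365 = €1,101.8904
Total = €30,564.0575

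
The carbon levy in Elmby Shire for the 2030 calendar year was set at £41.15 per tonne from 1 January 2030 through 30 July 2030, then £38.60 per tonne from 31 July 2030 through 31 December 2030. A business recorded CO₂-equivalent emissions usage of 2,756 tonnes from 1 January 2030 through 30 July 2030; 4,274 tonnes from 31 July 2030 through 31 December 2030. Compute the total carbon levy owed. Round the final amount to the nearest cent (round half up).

£278,385.80

1 January – 30 July 2030: 2,756 tonnes at £41.15/tonne → £113,409.40
31 July – 31 December 2030: 4,274 tonnes at £38.60/tonne → £164,976.40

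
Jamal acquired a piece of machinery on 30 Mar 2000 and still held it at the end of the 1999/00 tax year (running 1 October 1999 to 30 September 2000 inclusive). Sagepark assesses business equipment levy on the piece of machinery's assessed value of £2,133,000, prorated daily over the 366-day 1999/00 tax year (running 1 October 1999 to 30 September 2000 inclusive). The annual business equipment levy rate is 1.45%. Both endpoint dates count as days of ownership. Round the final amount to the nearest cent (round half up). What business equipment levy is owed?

£15,633.26

Days held (30 Mar – 30 Sep 2000): 185 out of 366
Tax = £2,133,000 × 1.45% × 185/366 = £15,633.2582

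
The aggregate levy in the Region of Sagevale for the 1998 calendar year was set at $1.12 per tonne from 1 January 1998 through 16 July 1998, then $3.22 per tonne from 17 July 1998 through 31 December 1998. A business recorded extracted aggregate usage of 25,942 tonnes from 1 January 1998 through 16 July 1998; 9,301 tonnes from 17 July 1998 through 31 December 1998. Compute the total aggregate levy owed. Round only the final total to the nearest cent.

1 January – 16 July 1998: 25,942 tonnes at $1.12/tonne → $29,055.04
17 July – 31 December 1998: 9,301 tonnes at $3.22/tonne → $29,949.22

$59,004.26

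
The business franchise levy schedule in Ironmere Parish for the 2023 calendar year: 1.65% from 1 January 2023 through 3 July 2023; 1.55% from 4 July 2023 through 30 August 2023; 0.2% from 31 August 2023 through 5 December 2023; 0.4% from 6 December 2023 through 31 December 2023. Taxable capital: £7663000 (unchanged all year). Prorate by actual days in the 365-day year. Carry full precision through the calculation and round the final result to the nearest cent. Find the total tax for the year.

£88869.81

1 January – 3 July 2023: 184 days at 1.65% → £7663000 × 1.65% × 184/365 = £63739.3644
4 July – 30 August 2023: 58 days at 1.55% → £7663000 × 1.55% × 58/365 = £18874.0740
31 August – 5 December 2023: 97 days at 0.2% → £7663000 × 0.2% × 97/365 = £4072.9370
6 December – 31 December 2023: 26 days at 0.4% → £7663000 × 0.4% × 26/365 = £2183.4301
Total = £88869.8055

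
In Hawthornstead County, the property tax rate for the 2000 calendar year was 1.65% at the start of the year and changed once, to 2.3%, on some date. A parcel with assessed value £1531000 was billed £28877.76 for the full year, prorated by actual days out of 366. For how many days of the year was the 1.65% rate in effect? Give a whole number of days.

Let d = days at the first rate; then 366 − d days at the second rate.
£1531000 × [1.65%·d + 2.3%·(366−d)] / 366 = £28877.76
Solving gives d = 233, so the new rate took effect on 21 August 2000.

233 days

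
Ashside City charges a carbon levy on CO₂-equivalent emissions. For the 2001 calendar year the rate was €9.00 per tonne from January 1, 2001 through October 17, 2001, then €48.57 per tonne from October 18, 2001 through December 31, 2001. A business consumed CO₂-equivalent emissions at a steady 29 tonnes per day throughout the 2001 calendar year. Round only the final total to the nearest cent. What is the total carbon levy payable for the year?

January 1 – October 17, 2001: 290 days × 29 tonnes/day = 8,410 tonnes at €9.00/tonne → €75,690.00
October 18 – December 31, 2001: 75 days × 29 tonnes/day = 2,175 tonnes at €48.57/tonne → €105,639.75

€181,329.75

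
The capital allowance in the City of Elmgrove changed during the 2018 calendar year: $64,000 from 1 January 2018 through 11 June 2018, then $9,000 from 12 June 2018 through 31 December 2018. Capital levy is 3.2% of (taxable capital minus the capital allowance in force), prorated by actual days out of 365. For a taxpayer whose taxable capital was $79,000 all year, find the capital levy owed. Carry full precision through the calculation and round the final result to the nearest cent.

1 January – 11 June 2018: 162 days, exemption $64,000 → ($79,000 − $64,000) × 3.2% × 162/365 = $213.0411
12 June – 31 December 2018: 203 days, exemption $9,000 → ($79,000 − $9,000) × 3.2% × 203/365 = $1,245.8082
Total = $1,458.8493

$1,458.85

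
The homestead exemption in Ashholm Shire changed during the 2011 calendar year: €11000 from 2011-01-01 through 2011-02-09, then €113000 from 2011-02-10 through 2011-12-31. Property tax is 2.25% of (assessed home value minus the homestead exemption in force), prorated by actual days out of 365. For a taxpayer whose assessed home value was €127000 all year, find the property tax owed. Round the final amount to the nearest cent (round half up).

€566.51

2011-01-01 to 2011-02-09: 40 days, exemption €11000 → (€127000 − €11000) × 2.25% × 40/365 = €286.0274
2011-02-10 to 2011-12-31: 325 days, exemption €113000 → (€127000 − €113000) × 2.25% × 325/365 = €280.4795
Total = €566.5068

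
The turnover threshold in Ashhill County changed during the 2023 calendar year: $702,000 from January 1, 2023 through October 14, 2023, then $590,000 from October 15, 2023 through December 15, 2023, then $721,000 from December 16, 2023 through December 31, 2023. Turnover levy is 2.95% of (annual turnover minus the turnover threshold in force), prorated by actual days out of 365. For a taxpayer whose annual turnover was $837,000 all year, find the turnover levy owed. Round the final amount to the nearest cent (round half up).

$4,519.16

January 1 – October 14, 2023: 287 days, exemption $702,000 → ($837,000 − $702,000) × 2.95% × 287/365 = $3,131.4452
October 15 – December 15, 2023: 62 days, exemption $590,000 → ($837,000 − $590,000) × 2.95% × 62/365 = $1,237.7068
December 16 – December 31, 2023: 16 days, exemption $721,000 → ($837,000 − $721,000) × 2.95% × 16/365 = $150.0055
Total = $4,519.1575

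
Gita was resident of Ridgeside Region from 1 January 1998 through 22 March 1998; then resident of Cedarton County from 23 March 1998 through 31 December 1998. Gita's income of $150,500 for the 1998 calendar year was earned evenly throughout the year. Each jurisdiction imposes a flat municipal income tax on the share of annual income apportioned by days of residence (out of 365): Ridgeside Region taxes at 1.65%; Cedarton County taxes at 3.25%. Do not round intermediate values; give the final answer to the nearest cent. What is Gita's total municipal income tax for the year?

Ridgeside Region, 1 January – 22 March 1998: 81 days → $150,500 × 1.65% × 81/365 = $551.0774
Cedarton County, 23 March – 31 December 1998: 284 days → $150,500 × 3.25% × 284/365 = $3,805.7945
Total = $4,356.8719

$4,356.87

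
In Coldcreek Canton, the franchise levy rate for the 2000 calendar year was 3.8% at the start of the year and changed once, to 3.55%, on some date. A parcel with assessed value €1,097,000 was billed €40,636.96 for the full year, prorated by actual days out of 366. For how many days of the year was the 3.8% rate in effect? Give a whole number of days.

226 days

Let d = days at the first rate; then 366 − d days at the second rate.
€1,097,000 × [3.8%·d + 3.55%·(366−d)] / 366 = €40,636.96
Solving gives d = 226, so the new rate took effect on 14 Aug 2000.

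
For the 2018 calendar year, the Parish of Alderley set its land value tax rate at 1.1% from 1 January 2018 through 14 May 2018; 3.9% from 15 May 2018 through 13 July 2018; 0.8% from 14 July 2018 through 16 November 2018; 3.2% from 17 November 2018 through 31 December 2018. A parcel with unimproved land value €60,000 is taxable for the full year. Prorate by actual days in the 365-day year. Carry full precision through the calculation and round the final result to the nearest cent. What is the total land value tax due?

€1,029.37

1 January – 14 May 2018: 134 days at 1.1% → €60,000 × 1.1% × 134/365 = €242.3014
15 May – 13 July 2018: 60 days at 3.9% → €60,000 × 3.9% × 60/365 = €384.6575
14 July – 16 November 2018: 126 days at 0.8% → €60,000 × 0.8% × 126/365 = €165.6986
17 November – 31 December 2018: 45 days at 3.2% → €60,000 × 3.2% × 45/365 = €236.7123
Total = €1,029.3699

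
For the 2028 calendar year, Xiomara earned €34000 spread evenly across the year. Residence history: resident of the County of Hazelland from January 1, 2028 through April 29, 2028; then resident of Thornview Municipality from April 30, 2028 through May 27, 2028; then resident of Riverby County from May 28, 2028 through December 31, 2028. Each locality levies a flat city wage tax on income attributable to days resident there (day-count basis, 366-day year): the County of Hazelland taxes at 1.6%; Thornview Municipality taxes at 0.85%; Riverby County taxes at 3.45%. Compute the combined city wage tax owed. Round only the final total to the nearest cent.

€899.14

The County of Hazelland, January 1 – April 29, 2028: 120 days → €34000 × 1.6% × 120/366 = €178.3607
Thornview Municipality, April 30 – May 27, 2028: 28 days → €34000 × 0.85% × 28/366 = €22.1093
Riverby County, May 28 – December 31, 2028: 218 days → €34000 × 3.45% × 218/366 = €698.6721
Total = €899.1421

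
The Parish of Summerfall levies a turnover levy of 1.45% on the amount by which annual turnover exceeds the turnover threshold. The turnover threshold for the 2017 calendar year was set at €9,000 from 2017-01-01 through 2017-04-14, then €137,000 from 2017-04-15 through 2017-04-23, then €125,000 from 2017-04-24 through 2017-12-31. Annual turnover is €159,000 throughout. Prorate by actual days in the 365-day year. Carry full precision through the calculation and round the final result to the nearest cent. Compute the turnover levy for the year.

€967.96

2017-01-01 to 2017-04-14: 104 days, exemption €9,000 → (€159,000 − €9,000) × 1.45% × 104/365 = €619.7260
2017-04-15 to 2017-04-23: 9 days, exemption €137,000 → (€159,000 − €137,000) × 1.45% × 9/365 = €7.8658
2017-04-24 to 2017-12-31: 252 days, exemption €125,000 → (€159,000 − €125,000) × 1.45% × 252/365 = €340.3726
Total = €967.9644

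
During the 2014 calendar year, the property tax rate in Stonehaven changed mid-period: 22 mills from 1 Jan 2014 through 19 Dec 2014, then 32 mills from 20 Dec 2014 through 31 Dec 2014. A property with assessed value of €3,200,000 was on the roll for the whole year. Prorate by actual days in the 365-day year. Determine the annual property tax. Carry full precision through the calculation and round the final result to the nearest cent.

€71,452.05

1 Jan – 19 Dec 2014: 353 days at 22 mills → €3,200,000 × 2.2% × 353/365 = €68,085.4795
20 Dec – 31 Dec 2014: 12 days at 32 mills → €3,200,000 × 3.2% × 12/365 = €3,366.5753
Total = €71,452.0548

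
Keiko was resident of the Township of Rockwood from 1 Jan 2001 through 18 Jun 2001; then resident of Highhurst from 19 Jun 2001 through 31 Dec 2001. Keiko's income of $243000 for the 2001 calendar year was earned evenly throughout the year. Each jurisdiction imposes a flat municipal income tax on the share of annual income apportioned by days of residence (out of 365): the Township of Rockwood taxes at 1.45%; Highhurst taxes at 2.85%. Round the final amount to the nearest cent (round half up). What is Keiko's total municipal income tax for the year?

The Township of Rockwood, 1 Jan – 18 Jun 2001: 169 days → $243000 × 1.45% × 169/365 = $1631.4288
Highhurst, 19 Jun – 31 Dec 2001: 196 days → $243000 × 2.85% × 196/365 = $3718.8986
Total = $5350.3274

$5350.33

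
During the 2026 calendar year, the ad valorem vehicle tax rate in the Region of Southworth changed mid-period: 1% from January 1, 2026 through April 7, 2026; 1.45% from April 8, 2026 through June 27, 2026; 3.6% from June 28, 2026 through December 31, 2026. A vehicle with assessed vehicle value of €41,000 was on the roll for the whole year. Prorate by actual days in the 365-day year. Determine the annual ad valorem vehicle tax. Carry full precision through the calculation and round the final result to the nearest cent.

January 1 – April 7, 2026: 97 days at 1% → €41,000 × 1% × 97/365 = €108.9589
April 8 – June 27, 2026: 81 days at 1.45% → €41,000 × 1.45% × 81/365 = €131.9301
June 28 – December 31, 2026: 187 days at 3.6% → €41,000 × 3.6% × 187/365 = €756.1973
Total = €997.0863

€997.09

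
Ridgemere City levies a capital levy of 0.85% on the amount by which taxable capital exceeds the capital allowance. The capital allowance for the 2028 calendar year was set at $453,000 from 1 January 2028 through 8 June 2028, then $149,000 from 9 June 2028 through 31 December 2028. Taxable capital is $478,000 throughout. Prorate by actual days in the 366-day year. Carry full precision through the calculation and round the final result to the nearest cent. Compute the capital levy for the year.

1 January – 8 June 2028: 160 days, exemption $453,000 → ($478,000 − $453,000) × 0.85% × 160/366 = $92.8962
9 June – 31 December 2028: 206 days, exemption $149,000 → ($478,000 − $149,000) × 0.85% × 206/366 = $1,573.9863
Total = $1,666.8825

$1,666.88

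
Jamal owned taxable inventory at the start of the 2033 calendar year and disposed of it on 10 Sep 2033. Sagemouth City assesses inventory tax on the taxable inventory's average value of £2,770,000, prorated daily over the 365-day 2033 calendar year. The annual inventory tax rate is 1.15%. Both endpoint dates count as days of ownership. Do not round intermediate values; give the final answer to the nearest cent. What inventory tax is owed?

£22,080.32

Days held (1 Jan – 10 Sep 2033): 253 out of 365
Tax = £2,770,000 × 1.15% × 253/365 = £22,080.3151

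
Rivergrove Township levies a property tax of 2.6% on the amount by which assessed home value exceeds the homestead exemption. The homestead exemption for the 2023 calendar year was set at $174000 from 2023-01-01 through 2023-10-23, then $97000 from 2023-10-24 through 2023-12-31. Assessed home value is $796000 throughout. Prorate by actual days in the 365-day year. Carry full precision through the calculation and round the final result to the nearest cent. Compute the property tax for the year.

2023-01-01 to 2023-10-23: 296 days, exemption $174000 → ($796000 − $174000) × 2.6% × 296/365 = $13114.8274
2023-10-24 to 2023-12-31: 69 days, exemption $97000 → ($796000 − $97000) × 2.6% × 69/365 = $3435.6329
Total = $16550.4603

$16550.46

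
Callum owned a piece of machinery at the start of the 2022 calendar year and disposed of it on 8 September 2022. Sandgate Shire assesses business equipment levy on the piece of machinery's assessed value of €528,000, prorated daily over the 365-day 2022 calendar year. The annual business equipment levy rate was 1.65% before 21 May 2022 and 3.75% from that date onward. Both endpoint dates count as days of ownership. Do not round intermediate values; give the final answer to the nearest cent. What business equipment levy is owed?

1 January – 20 May 2022: 140 days at 1.65% → €528,000 × 1.65% × 140/365 = €3,341.5890
21 May – 8 September 2022: 111 days at 3.75% → €528,000 × 3.75% × 111/365 = €6,021.3699
Total = €9,362.9589

€9,362.96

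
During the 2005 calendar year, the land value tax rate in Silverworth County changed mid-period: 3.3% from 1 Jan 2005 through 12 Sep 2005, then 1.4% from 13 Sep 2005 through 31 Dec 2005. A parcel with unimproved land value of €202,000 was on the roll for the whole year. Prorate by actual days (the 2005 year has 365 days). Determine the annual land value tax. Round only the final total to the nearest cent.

1 Jan – 12 Sep 2005: 255 days at 3.3% → €202,000 × 3.3% × 255/365 = €4,657.0685
13 Sep – 31 Dec 2005: 110 days at 1.4% → €202,000 × 1.4% × 110/365 = €852.2740
Total = €5,509.3425

€5,509.34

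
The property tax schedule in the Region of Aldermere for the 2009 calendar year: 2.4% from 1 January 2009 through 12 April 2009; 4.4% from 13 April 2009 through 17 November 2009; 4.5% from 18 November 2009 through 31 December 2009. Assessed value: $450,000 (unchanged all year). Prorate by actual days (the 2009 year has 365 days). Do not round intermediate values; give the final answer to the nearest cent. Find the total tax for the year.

1 January – 12 April 2009: 102 days at 2.4% → $450,000 × 2.4% × 102/365 = $3,018.0822
13 April – 17 November 2009: 219 days at 4.4% → $450,000 × 4.4% × 219/365 = $11,880.0000
18 November – 31 December 2009: 44 days at 4.5% → $450,000 × 4.5% × 44/365 = $2,441.0959
Total = $17,339.1781

$17,339.18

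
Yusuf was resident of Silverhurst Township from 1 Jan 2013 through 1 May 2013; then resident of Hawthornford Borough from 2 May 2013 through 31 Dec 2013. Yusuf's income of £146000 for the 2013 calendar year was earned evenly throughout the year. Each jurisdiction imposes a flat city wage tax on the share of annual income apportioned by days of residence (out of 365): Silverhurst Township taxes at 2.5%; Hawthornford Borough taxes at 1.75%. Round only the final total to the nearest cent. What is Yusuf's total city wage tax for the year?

Silverhurst Township, 1 Jan – 1 May 2013: 121 days → £146000 × 2.5% × 121/365 = £1210.0000
Hawthornford Borough, 2 May – 31 Dec 2013: 244 days → £146000 × 1.75% × 244/365 = £1708.0000
Total = £2918.0000

£2918.00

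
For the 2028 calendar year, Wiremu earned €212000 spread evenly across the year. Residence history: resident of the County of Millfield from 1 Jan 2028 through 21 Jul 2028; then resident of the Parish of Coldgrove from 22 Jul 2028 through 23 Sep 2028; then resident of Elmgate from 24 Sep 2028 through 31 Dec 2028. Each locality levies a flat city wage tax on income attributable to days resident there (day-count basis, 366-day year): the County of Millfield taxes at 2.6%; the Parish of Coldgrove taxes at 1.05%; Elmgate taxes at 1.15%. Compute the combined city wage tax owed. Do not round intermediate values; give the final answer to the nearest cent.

€4105.91

The County of Millfield, 1 Jan – 21 Jul 2028: 203 days → €212000 × 2.6% × 203/366 = €3057.2022
The Parish of Coldgrove, 22 Jul – 23 Sep 2028: 64 days → €212000 × 1.05% × 64/366 = €389.2459
Elmgate, 24 Sep – 31 Dec 2028: 99 days → €212000 × 1.15% × 99/366 = €659.4590
Total = €4105.9071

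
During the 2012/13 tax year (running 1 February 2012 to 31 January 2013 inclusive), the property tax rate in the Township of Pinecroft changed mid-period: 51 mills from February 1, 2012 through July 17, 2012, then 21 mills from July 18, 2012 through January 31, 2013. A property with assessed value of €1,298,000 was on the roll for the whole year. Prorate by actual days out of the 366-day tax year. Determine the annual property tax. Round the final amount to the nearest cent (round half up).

February 1 – July 17, 2012: 168 days at 51 mills → €1,298,000 × 5.1% × 168/366 = €30,385.9672
July 18, 2012 – January 31, 2013: 198 days at 21 mills → €1,298,000 × 2.1% × 198/366 = €14,746.1311
Total = €45,132.0984

€45,132.10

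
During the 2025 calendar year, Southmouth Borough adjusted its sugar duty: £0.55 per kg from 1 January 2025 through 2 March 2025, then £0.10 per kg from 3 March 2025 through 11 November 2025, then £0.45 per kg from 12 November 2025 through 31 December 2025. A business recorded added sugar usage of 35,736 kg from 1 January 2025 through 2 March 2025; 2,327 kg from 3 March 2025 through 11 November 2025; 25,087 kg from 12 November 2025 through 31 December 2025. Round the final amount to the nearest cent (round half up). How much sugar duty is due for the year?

1 January – 2 March 2025: 35,736 kg at £0.55/kg → £19654.80
3 March – 11 November 2025: 2,327 kg at £0.10/kg → £232.70
12 November – 31 December 2025: 25,087 kg at £0.45/kg → £11289.15

£31176.65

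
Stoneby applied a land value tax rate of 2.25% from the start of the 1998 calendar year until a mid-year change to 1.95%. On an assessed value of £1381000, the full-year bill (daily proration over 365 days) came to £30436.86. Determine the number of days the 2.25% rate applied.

309 days

Let d = days at the first rate; then 365 − d days at the second rate.
£1381000 × [2.25%·d + 1.95%·(365−d)] / 365 = £30436.86
Solving gives d = 309, so the new rate took effect on 6 November 1998.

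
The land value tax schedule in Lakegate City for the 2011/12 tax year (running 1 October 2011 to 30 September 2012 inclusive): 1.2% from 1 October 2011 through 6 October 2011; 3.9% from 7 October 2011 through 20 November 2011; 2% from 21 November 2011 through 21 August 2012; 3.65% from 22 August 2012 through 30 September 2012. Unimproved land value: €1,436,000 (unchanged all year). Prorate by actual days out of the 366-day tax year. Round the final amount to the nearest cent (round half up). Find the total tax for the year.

1 October – 6 October 2011: 6 days at 1.2% → €1,436,000 × 1.2% × 6/366 = €282.4918
7 October – 20 November 2011: 45 days at 3.9% → €1,436,000 × 3.9% × 45/366 = €6,885.7377
21 November 2011 – 21 August 2012: 275 days at 2% → €1,436,000 × 2% × 275/366 = €21,579.2350
22 August – 30 September 2012: 40 days at 3.65% → €1,436,000 × 3.65% × 40/366 = €5,728.3060
Total = €34,475.7705

€34,475.77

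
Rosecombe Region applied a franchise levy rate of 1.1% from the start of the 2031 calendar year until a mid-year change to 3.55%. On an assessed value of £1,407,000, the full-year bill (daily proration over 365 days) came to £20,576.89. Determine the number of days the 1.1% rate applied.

311 days

Let d = days at the first rate; then 365 − d days at the second rate.
£1,407,000 × [1.1%·d + 3.55%·(365−d)] / 365 = £20,576.89
Solving gives d = 311, so the new rate took effect on 8 November 2031.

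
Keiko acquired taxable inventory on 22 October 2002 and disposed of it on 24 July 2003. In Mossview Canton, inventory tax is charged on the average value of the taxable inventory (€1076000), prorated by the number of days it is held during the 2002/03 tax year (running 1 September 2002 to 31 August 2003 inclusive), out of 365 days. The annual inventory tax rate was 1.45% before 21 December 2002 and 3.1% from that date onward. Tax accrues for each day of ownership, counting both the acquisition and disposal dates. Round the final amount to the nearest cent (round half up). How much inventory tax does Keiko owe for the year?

€22304.15

22 October – 20 December 2002: 60 days at 1.45% → €1076000 × 1.45% × 60/365 = €2564.7123
21 December 2002 – 24 July 2003: 216 days at 3.1% → €1076000 × 3.1% × 216/365 = €19739.4411
Total = €22304.1534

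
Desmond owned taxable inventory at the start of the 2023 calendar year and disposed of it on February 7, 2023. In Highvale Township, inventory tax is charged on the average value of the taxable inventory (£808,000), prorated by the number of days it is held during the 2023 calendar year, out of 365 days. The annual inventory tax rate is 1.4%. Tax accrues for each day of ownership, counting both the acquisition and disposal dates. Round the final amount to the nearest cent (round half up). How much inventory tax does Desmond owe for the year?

£1,177.69

Days held (January 1 – February 7, 2023): 38 out of 365
Tax = £808,000 × 1.4% × 38/365 = £1,177.6877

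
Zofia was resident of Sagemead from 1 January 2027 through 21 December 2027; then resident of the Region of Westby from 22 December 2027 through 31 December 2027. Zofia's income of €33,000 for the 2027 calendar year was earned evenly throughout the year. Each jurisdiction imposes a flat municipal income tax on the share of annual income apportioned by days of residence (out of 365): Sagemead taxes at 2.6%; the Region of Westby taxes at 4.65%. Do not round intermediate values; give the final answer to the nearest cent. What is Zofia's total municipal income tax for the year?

Sagemead, 1 January – 21 December 2027: 355 days → €33,000 × 2.6% × 355/365 = €834.4932
The Region of Westby, 22 December – 31 December 2027: 10 days → €33,000 × 4.65% × 10/365 = €42.0411
Total = €876.5342

€876.53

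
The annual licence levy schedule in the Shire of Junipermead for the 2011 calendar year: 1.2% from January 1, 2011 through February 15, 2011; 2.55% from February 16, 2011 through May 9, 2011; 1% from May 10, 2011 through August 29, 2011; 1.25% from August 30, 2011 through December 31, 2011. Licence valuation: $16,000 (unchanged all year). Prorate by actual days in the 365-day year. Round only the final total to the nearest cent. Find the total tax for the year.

January 1 – February 15, 2011: 46 days at 1.2% → $16,000 × 1.2% × 46/365 = $24.1973
February 16 – May 9, 2011: 83 days at 2.55% → $16,000 × 2.55% × 83/365 = $92.7781
May 10 – August 29, 2011: 112 days at 1% → $16,000 × 1% × 112/365 = $49.0959
August 30 – December 31, 2011: 124 days at 1.25% → $16,000 × 1.25% × 124/365 = $67.9452
Total = $234.0164

$234.02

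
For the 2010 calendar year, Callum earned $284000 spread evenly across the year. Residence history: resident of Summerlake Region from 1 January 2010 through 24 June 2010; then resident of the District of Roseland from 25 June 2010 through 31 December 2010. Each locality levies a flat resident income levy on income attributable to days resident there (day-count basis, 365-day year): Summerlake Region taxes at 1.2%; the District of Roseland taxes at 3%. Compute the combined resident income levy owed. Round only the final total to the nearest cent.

$6069.04

Summerlake Region, 1 January – 24 June 2010: 175 days → $284000 × 1.2% × 175/365 = $1633.9726
The District of Roseland, 25 June – 31 December 2010: 190 days → $284000 × 3% × 190/365 = $4435.0685
Total = $6069.0411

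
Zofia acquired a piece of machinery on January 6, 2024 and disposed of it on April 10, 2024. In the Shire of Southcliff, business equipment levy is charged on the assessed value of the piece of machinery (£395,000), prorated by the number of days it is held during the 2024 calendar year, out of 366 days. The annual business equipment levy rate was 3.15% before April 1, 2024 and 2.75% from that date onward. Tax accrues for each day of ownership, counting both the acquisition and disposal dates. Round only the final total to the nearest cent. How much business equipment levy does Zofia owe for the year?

£3,220.44

January 6 – March 31, 2024: 86 days at 3.15% → £395,000 × 3.15% × 86/366 = £2,923.6475
April 1 – April 10, 2024: 10 days at 2.75% → £395,000 × 2.75% × 10/366 = £296.7896
Total = £3,220.4372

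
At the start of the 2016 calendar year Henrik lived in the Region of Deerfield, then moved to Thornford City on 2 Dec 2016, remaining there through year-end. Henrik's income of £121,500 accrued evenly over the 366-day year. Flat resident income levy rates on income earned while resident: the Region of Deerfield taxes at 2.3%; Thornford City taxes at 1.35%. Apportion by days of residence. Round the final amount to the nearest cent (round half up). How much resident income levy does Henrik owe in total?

The Region of Deerfield, 1 Jan – 1 Dec 2016: 336 days → £121,500 × 2.3% × 336/366 = £2,565.4426
Thornford City, 2 Dec – 31 Dec 2016: 30 days → £121,500 × 1.35% × 30/366 = £134.4467
Total = £2,699.8893

£2,699.89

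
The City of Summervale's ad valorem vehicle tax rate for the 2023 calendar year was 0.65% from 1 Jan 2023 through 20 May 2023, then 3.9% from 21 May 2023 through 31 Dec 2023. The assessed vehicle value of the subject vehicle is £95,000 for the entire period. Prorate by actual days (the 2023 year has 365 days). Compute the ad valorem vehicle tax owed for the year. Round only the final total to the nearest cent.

1 Jan – 20 May 2023: 140 days at 0.65% → £95,000 × 0.65% × 140/365 = £236.8493
21 May – 31 Dec 2023: 225 days at 3.9% → £95,000 × 3.9% × 225/365 = £2,283.9041
Total = £2,520.7534

£2,520.75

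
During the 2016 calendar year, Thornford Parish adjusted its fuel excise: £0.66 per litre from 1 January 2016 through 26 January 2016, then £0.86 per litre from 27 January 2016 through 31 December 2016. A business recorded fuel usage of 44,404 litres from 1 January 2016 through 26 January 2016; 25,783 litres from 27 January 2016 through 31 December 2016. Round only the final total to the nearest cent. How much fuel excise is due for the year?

1 January – 26 January 2016: 44,404 litres at £0.66/litre → £29,306.64
27 January – 31 December 2016: 25,783 litres at £0.86/litre → £22,173.38

£51,480.02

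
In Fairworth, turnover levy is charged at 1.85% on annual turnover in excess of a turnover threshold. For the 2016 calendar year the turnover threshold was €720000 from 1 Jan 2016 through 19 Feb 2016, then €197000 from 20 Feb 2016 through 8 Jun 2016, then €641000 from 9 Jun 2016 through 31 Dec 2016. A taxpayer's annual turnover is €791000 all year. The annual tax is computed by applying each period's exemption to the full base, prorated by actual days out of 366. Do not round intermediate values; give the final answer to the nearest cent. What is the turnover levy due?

€5044.03

1 Jan – 19 Feb 2016: 50 days, exemption €720000 → (€791000 − €720000) × 1.85% × 50/366 = €179.4399
20 Feb – 8 Jun 2016: 110 days, exemption €197000 → (€791000 − €197000) × 1.85% × 110/366 = €3302.7049
9 Jun – 31 Dec 2016: 206 days, exemption €641000 → (€791000 − €641000) × 1.85% × 206/366 = €1561.8852
Total = €5044.0301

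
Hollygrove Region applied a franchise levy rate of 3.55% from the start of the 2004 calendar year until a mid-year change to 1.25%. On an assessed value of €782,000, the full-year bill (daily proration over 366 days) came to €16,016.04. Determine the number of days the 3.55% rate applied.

Let d = days at the first rate; then 366 − d days at the second rate.
€782,000 × [3.55%·d + 1.25%·(366−d)] / 366 = €16,016.04
Solving gives d = 127, so the new rate took effect on 7 May 2004.

127 days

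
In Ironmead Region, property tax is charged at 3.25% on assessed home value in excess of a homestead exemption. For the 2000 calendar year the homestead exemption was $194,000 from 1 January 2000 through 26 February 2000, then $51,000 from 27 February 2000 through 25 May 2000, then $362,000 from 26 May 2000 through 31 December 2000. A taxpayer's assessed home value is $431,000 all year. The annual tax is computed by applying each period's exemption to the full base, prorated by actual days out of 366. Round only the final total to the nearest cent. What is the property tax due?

$5,550.66

1 January – 26 February 2000: 57 days, exemption $194,000 → ($431,000 − $194,000) × 3.25% × 57/366 = $1,199.5697
27 February – 25 May 2000: 89 days, exemption $51,000 → ($431,000 − $51,000) × 3.25% × 89/366 = $3,003.1421
26 May – 31 December 2000: 220 days, exemption $362,000 → ($431,000 − $362,000) × 3.25% × 220/366 = $1,347.9508
Total = $5,550.6626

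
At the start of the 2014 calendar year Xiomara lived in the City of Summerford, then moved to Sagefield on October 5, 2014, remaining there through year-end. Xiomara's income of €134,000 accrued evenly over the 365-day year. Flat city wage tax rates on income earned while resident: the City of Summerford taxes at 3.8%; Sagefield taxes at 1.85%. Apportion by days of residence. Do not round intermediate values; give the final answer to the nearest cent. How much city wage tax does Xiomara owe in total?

The City of Summerford, January 1 – October 4, 2014: 277 days → €134,000 × 3.8% × 277/365 = €3,864.3397
Sagefield, October 5 – December 31, 2014: 88 days → €134,000 × 1.85% × 88/365 = €597.6767
Total = €4,462.0164

€4,462.02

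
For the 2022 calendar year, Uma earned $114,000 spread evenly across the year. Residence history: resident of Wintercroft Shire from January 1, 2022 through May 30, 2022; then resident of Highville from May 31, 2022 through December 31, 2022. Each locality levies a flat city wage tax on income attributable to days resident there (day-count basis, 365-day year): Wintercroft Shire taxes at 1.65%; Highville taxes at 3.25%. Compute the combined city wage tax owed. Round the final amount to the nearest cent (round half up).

Wintercroft Shire, January 1 – May 30, 2022: 150 days → $114,000 × 1.65% × 150/365 = $773.0137
Highville, May 31 – December 31, 2022: 215 days → $114,000 × 3.25% × 215/365 = $2,182.3973
Total = $2,955.4110

$2,955.41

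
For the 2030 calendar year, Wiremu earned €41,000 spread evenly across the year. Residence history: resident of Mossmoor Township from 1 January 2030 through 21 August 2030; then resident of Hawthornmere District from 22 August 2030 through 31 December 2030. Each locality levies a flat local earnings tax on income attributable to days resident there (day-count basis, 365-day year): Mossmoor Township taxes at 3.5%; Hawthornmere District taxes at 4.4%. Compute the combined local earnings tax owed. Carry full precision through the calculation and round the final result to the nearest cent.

Mossmoor Township, 1 January – 21 August 2030: 233 days → €41,000 × 3.5% × 233/365 = €916.0411
Hawthornmere District, 22 August – 31 December 2030: 132 days → €41,000 × 4.4% × 132/365 = €652.4055
Total = €1,568.4466

€1,568.45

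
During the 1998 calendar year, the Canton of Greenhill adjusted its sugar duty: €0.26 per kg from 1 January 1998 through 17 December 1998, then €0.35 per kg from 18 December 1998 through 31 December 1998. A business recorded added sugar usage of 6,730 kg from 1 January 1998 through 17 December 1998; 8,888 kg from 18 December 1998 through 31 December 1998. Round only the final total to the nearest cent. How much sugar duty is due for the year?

1 January – 17 December 1998: 6,730 kg at €0.26/kg → €1749.80
18 December – 31 December 1998: 8,888 kg at €0.35/kg → €3110.80

€4860.60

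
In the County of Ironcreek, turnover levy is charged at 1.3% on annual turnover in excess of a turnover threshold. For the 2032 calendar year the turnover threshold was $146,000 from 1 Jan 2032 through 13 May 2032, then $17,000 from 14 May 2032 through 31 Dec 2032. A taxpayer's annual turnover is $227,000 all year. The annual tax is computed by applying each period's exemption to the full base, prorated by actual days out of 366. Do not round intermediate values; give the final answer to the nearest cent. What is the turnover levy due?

$2,116.02

1 Jan – 13 May 2032: 134 days, exemption $146,000 → ($227,000 − $146,000) × 1.3% × 134/366 = $385.5246
14 May – 31 Dec 2032: 232 days, exemption $17,000 → ($227,000 − $17,000) × 1.3% × 232/366 = $1,730.4918
Total = $2,116.0164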